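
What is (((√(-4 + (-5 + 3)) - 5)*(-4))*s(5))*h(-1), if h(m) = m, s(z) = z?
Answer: -100 + 20*I*√6 ≈ -100.0 + 48.99*I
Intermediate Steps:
(((√(-4 + (-5 + 3)) - 5)*(-4))*s(5))*h(-1) = (((√(-4 + (-5 + 3)) - 5)*(-4))*5)*(-1) = (((√(-4 - 2) - 5)*(-4))*5)*(-1) = (((√(-6) - 5)*(-4))*5)*(-1) = (((I*√6 - 5)*(-4))*5)*(-1) = (((-5 + I*√6)*(-4))*5)*(-1) = ((20 - 4*I*√6)*5)*(-1) = (100 - 20*I*√6)*(-1) = -100 + 20*I*√6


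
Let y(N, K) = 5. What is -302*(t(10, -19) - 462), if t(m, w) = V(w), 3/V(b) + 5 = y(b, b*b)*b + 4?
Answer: 2232535/16 ≈ 1.3953e+5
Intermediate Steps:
V(b) = 3/(-1 + 5*b) (V(b) = 3/(-5 + (5*b + 4)) = 3/(-5 + (4 + 5*b)) = 3/(-1 + 5*b))
t(m, w) = 3/(-1 + 5*w)
-302*(t(10, -19) - 462) = -302*(3/(-1 + 5*(-19)) - 462) = -302*(3/(-1 - 95) - 462) = -302*(3/(-96) - 462) = -302*(3*(-1/96) - 462) = -302*(-1/32 - 462) = -302*(-14785/32) = 2232535/16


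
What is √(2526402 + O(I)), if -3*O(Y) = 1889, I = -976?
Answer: √22731951/3 ≈ 1589.3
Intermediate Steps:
O(Y) = -1889/3 (O(Y) = -⅓*1889 = -1889/3)
√(2526402 + O(I)) = √(2526402 - 1889/3) = √(7577317/3) = √22731951/3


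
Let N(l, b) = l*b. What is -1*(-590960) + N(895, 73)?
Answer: 656295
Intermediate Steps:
N(l, b) = b*l
-1*(-590960) + N(895, 73) = -1*(-590960) + 73*895 = 590960 + 65335 = 656295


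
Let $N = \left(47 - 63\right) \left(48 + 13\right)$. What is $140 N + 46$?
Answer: $-136594$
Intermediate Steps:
$N = -976$ ($N = \left(-16\right) 61 = -976$)
$140 N + 46 = 140 \left(-976\right) + 46 = -136640 + 46 = -136594$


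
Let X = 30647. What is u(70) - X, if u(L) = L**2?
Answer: -25747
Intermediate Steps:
u(70) - X = 70**2 - 1*30647 = 4900 - 30647 = -25747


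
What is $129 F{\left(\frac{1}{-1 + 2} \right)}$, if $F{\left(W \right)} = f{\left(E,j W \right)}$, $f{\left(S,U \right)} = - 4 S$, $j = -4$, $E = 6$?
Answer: $-3096$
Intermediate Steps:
$F{\left(W \right)} = -24$ ($F{\left(W \right)} = \left(-4\right) 6 = -24$)
$129 F{\left(\frac{1}{-1 + 2} \right)} = 129 \left(-24\right) = -3096$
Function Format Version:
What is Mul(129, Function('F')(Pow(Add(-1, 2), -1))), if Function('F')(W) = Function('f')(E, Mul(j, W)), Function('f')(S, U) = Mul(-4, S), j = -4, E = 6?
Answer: -3096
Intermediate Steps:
Function('F')(W) = -24 (Function('F')(W) = Mul(-4, 6) = -24)
Mul(129, Function('F')(Pow(Add(-1, 2), -1))) = Mul(129, -24) = -3096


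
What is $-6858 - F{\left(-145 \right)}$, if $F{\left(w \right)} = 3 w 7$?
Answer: $-3813$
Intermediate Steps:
$F{\left(w \right)} = 21 w$
$-6858 - F{\left(-145 \right)} = -6858 - 21 \left(-145\right) = -6858 - -3045 = -6858 + 3045 = -3813$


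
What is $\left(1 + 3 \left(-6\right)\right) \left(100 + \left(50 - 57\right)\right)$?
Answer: $-1581$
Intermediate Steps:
$\left(1 + 3 \left(-6\right)\right) \left(100 + \left(50 - 57\right)\right) = \left(1 - 18\right) \left(100 - 7\right) = \left(-17\right) 93 = -1581$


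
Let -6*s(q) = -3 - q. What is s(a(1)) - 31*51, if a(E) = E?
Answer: -4741/3 ≈ -1580.3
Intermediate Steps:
s(q) = 1/2 + q/6 (s(q) = -(-3 - q)/6 = 1/2 + q/6)
s(a(1)) - 31*51 = (1/2 + (1/6)*1) - 31*51 = (1/2 + 1/6) - 1581 = 2/3 - 1581 = -4741/3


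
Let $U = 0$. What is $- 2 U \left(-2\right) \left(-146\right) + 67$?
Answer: $67$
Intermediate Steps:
$- 2 U \left(-2\right) \left(-146\right) + 67 = \left(-2\right) 0 \left(-2\right) \left(-146\right) + 67 = 0 \left(-2\right) \left(-146\right) + 67 = 0 \left(-146\right) + 67 = 0 + 67 = 67$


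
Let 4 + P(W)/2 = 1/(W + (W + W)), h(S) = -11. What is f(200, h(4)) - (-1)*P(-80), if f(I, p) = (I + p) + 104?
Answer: 34199/120 ≈ 284.99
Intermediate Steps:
f(I, p) = 104 + I + p
P(W) = -8 + 2/(3*W) (P(W) = -8 + 2/(W + (W + W)) = -8 + 2/(W + 2*W) = -8 + 2/((3*W)) = -8 + 2*(1/(3*W)) = -8 + 2/(3*W))
f(200, h(4)) - (-1)*P(-80) = (104 + 200 - 11) - (-1)*(-8 + (⅔)/(-80)) = 293 - (-1)*(-8 + (⅔)*(-1/80)) = 293 - (-1)*(-8 - 1/120) = 293 - (-1)*(-961)/120 = 293 - 1*961/120 = 293 - 961/120 = 34199/120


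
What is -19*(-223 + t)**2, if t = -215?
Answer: -3645036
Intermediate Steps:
-19*(-223 + t)**2 = -19*(-223 - 215)**2 = -19*(-438)**2 = -19*191844 = -3645036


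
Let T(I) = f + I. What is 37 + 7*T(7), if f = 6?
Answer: 128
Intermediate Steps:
T(I) = 6 + I
37 + 7*T(7) = 37 + 7*(6 + 7) = 37 + 7*13 = 37 + 91 = 128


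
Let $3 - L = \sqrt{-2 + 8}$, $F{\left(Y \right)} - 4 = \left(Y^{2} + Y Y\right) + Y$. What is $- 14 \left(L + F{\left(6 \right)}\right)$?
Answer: $-1190 + 14 \sqrt{6} \approx -1155.7$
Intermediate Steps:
$F{\left(Y \right)} = 4 + Y + 2 Y^{2}$ ($F{\left(Y \right)} = 4 + \left(\left(Y^{2} + Y Y\right) + Y\right) = 4 + \left(\left(Y^{2} + Y^{2}\right) + Y\right) = 4 + \left(2 Y^{2} + Y\right) = 4 + \left(Y + 2 Y^{2}\right) = 4 + Y + 2 Y^{2}$)
$L = 3 - \sqrt{6}$ ($L = 3 - \sqrt{-2 + 8} = 3 - \sqrt{6} \approx 0.55051$)
$- 14 \left(L + F{\left(6 \right)}\right) = - 14 \left(\left(3 - \sqrt{6}\right) + \left(4 + 6 + 2 \cdot 6^{2}\right)\right) = - 14 \left(\left(3 - \sqrt{6}\right) + \left(4 + 6 + 2 \cdot 36\right)\right) = - 14 \left(\left(3 - \sqrt{6}\right) + \left(4 + 6 + 72\right)\right) = - 14 \left(\left(3 - \sqrt{6}\right) + 82\right) = - 14 \left(85 - \sqrt{6}\right) = -1190 + 14 \sqrt{6}$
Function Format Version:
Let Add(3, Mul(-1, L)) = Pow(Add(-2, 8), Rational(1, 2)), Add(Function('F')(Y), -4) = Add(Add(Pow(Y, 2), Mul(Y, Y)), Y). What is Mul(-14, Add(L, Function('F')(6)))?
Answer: Add(-1190, Mul(14, Pow(6, Rational(1, 2)))) ≈ -1155.7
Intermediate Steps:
Function('F')(Y) = Add(4, Y, Mul(2, Pow(Y, 2))) (Function('F')(Y) = Add(4, Add(Add(Pow(Y, 2), Mul(Y, Y)), Y)) = Add(4, Add(Add(Pow(Y, 2), Pow(Y, 2)), Y)) = Add(4, Add(Mul(2, Pow(Y, 2)), Y)) = Add(4, Add(Y, Mul(2, Pow(Y, 2)))) = Add(4, Y, Mul(2, Pow(Y, 2))))
L = Add(3, Mul(-1, Pow(6, Rational(1, 2)))) (L = Add(3, Mul(-1, Pow(Add(-2, 8), Rational(1, 2)))) = Add(3, Mul(-1, Pow(6, Rational(1, 2)))) ≈ 0.55051)
Mul(-14, Add(L, Function('F')(6))) = Mul(-14, Add(Add(3, Mul(-1, Pow(6, Rational(1, 2)))), Add(4, 6, Mul(2, Pow(6, 2))))) = Mul(-14, Add(Add(3, Mul(-1, Pow(6, Rational(1, 2)))), Add(4, 6, Mul(2, 36)))) = Mul(-14, Add(Add(3, Mul(-1, Pow(6, Rational(1, 2)))), Add(4, 6, 72))) = Mul(-14, Add(Add(3, Mul(-1, Pow(6, Rational(1, 2)))), 82)) = Mul(-14, Add(85, Mul(-1, Pow(6, Rational(1, 2))))) = Add(-1190, Mul(14, Pow(6, Rational(1, 2))))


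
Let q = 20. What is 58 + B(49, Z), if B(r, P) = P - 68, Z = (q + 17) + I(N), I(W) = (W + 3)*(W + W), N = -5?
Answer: 47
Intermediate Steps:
I(W) = 2*W*(3 + W) (I(W) = (3 + W)*(2*W) = 2*W*(3 + W))
Z = 57 (Z = (20 + 17) + 2*(-5)*(3 - 5) = 37 + 2*(-5)*(-2) = 37 + 20 = 57)
B(r, P) = -68 + P
58 + B(49, Z) = 58 + (-68 + 57) = 58 - 11 = 47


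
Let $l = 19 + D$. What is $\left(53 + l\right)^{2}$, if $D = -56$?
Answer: $256$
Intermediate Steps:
$l = -37$ ($l = 19 - 56 = -37$)
$\left(53 + l\right)^{2} = \left(53 - 37\right)^{2} = 16^{2} = 256$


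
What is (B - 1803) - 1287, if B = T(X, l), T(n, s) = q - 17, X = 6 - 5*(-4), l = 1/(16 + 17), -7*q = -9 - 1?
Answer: -21739/7 ≈ -3105.6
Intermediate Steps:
q = 10/7 (q = -(-9 - 1)/7 = -⅐*(-10) = 10/7 ≈ 1.4286)
l = 1/33 ≈ 0.030303
X = 26 (X = 6 + 20 = 26)
T(n, s) = -109/7 (T(n, s) = 10/7 - 17 = -109/7)
B = -109/7 ≈ -15.571
(B - 1803) - 1287 = (-109/7 - 1803) - 1287 = -12730/7 - 1287 = -21739/7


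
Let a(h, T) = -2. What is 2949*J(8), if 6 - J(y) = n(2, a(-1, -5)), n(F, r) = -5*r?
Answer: -11796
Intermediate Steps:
J(y) = -4 (J(y) = 6 - (-5)*(-2) = 6 - 1*10 = 6 - 10 = -4)
2949*J(8) = 2949*(-4) = -11796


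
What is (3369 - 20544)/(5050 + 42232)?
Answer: -17175/47282 ≈ -0.36325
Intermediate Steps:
(3369 - 20544)/(5050 + 42232) = -17175/47282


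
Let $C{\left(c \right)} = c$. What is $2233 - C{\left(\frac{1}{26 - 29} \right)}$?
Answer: $\frac{6700}{3} \approx 2233.3$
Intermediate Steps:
$2233 - C{\left(\frac{1}{26 - 29} \right)} = 2233 - \frac{1}{26 - 29} = 2233 - \frac{1}{-3} = 2233 - - \frac{1}{3} = 2233 + \frac{1}{3} = \frac{6700}{3}$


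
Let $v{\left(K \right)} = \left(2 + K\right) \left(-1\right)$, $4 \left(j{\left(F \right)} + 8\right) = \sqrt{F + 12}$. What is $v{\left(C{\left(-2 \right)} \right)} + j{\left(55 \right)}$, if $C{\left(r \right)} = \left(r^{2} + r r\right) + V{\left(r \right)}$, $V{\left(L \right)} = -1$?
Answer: $-17 + \frac{\sqrt{67}}{4} \approx -14.954$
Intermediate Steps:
$j{\left(F \right)} = -8 + \frac{\sqrt{12 + F}}{4}$ ($j{\left(F \right)} = -8 + \frac{\sqrt{F + 12}}{4} = -8 + \frac{\sqrt{12 + F}}{4}$)
$C{\left(r \right)} = -1 + 2 r^{2}$ ($C{\left(r \right)} = \left(r^{2} + r r\right) - 1 = \left(r^{2} + r^{2}\right) - 1 = 2 r^{2} - 1 = -1 + 2 r^{2}$)
$v{\left(K \right)} = -2 - K$
$v{\left(C{\left(-2 \right)} \right)} + j{\left(55 \right)} = \left(-2 - \left(-1 + 2 \left(-2\right)^{2}\right)\right) - \left(8 - \frac{\sqrt{12 + 55}}{4}\right) = \left(-2 - \left(-1 + 2 \cdot 4\right)\right) - \left(8 - \frac{\sqrt{67}}{4}\right) = \left(-2 - \left(-1 + 8\right)\right) - \left(8 - \frac{\sqrt{67}}{4}\right) = \left(-2 - 7\right) - \left(8 - \frac{\sqrt{67}}{4}\right) = -9 - \left(8 - \frac{\sqrt{67}}{4}\right) = -17 + \frac{\sqrt{67}}{4}$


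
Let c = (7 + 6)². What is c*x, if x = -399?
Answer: -67431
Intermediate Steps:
c = 169 (c = 13² = 169)
c*x = 169*(-399) = -67431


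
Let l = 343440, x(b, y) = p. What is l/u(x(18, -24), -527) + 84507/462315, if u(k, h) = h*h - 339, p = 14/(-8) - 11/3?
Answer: 357291883/251454035 ≈ 1.4209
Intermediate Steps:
p = -65/12 (p = 14*(-1/8) - 11*1/3 = -7/4 - 11/3 = -65/12 ≈ -5.4167)
x(b, y) = -65/12
u(k, h) = -339 + h**2 (u(k, h) = h**2 - 339 = -339 + h**2)
l/u(x(18, -24), -527) + 84507/462315 = 343440/(-339 + (-527)**2) + 84507/462315 = 343440/(-339 + 277729) + 84507*(1/462315) = 343440/277390 + 1657/9065 = 343440*(1/277390) + 1657/9065 = 34344/27739 + 1657/9065 = 357291883/251454035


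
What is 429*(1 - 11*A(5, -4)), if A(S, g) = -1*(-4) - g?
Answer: -37323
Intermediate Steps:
A(S, g) = 4 - g
429*(1 - 11*A(5, -4)) = 429*(1 - 11*(4 - 1*(-4))) = 429*(1 - 11*(4 + 4)) = 429*(1 - 11*8) = 429*(1 - 88) = 429*(-87) = -37323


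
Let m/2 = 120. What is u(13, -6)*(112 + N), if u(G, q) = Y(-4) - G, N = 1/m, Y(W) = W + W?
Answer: -188167/80 ≈ -2352.1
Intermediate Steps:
Y(W) = 2*W
m = 240 (m = 2*120 = 240)
N = 1/240 ≈ 0.0041667
u(G, q) = -8 - G (u(G, q) = 2*(-4) - G = -8 - G)
u(13, -6)*(112 + N) = (-8 - 1*13)*(112 + 1/240) = (-8 - 13)*(26881/240) = -21*26881/240 = -188167/80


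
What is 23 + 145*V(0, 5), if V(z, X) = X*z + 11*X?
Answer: 7998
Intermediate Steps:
V(z, X) = 11*X + X*z
23 + 145*V(0, 5) = 23 + 145*(5*(11 + 0)) = 23 + 145*(5*11) = 23 + 145*55 = 23 + 7975 = 7998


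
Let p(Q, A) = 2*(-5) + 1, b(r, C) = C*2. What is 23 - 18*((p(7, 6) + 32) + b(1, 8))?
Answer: -679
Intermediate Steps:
b(r, C) = 2*C
p(Q, A) = -9 (p(Q, A) = -10 + 1 = -9)
23 - 18*((p(7, 6) + 32) + b(1, 8)) = 23 - 18*((-9 + 32) + 2*8) = 23 - 18*(23 + 16) = 23 - 18*39 = 23 - 702 = -679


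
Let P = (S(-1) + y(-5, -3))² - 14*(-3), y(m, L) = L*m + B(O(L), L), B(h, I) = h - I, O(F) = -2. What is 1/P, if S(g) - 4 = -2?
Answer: 1/366 ≈ 0.0027322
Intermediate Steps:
S(g) = 2 (S(g) = 4 - 2 = 2)
y(m, L) = -2 - L + L*m (y(m, L) = L*m + (-2 - L) = -2 - L + L*m)
P = 366 (P = (2 + (-2 - 1*(-3) - 3*(-5)))² - 14*(-3) = (2 + (-2 + 3 + 15))² + 42 = (2 + 16)² + 42 = 18² + 42 = 324 + 42 = 366)
1/P = 1/366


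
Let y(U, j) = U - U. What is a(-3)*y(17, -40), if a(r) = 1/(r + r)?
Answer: 0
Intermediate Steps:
a(r) = 1/(2*r)
y(U, j) = 0
a(-3)*y(17, -40) = ((½)/(-3))*0 = ((½)*(-⅓))*0 = -⅙*0 = 0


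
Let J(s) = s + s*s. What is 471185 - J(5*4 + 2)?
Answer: 470679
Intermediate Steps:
J(s) = s + s²
471185 - J(5*4 + 2) = 471185 - (5*4 + 2)*(1 + (5*4 + 2)) = 471185 - (20 + 2)*(1 + (20 + 2)) = 471185 - 22*(1 + 22) = 471185 - 22*23 = 471185 - 1*506 = 471185 - 506 = 470679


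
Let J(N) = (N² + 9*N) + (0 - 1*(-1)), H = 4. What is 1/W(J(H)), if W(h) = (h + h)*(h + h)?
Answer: 1/11236 ≈ 8.9000e-5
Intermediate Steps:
J(N) = 1 + N² + 9*N (J(N) = (N² + 9*N) + (0 + 1) = (N² + 9*N) + 1 = 1 + N² + 9*N)
W(h) = 4*h² (W(h) = (2*h)*(2*h) = 4*h²)
1/W(J(H)) = 1/(4*(1 + 4² + 9*4)²) = 1/(4*(1 + 16 + 36)²) = 1/(4*53²) = 1/(4*2809) = 1/11236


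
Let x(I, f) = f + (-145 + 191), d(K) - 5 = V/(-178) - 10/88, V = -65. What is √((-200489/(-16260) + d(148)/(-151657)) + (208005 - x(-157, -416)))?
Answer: √2509327444637729466794736390/109734455490 ≈ 456.49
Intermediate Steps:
d(K) = 20565/3916 (d(K) = 5 + (-65/(-178) - 10/88) = 5 + (-65*(-1/178) - 10*1/88) = 5 + (65/178 - 5/44) = 5 + 985/3916 = 20565/3916)
x(I, f) = 46 + f (x(I, f) = f + 46 = 46 + f)
√((-200489/(-16260) + d(148)/(-151657)) + (208005 - x(-157, -416))) = √((-200489/(-16260) + (20565/3916)/(-151657)) + (208005 - (46 - 416))) = √((-200489*(-1/16260) + (20565/3916)*(-1/151657)) + (208005 - 1*(-370))) = √((200489/16260 - 20565/593888812) + (208005 + 370)) = √(14883479955271/1207079010390 + 208375) = √(251539972269971521/1207079010390) = √2509327444637729466794736390/109734455490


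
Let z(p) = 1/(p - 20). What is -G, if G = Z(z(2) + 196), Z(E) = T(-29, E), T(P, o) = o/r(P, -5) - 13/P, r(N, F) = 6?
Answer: -103687/3132 ≈ -33.106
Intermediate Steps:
z(p) = 1/(-20 + p)
T(P, o) = -13/P + o/6 (T(P, o) = o/6 - 13/P = -13/P + o/6)
Z(E) = 13/29 + E/6 (Z(E) = -13/(-29) + E/6 = -13*(-1/29) + E/6 = 13/29 + E/6)
G = 103687/3132 (G = 13/29 + (1/(-20 + 2) + 196)/6 = 13/29 + (1/(-18) + 196)/6 = 13/29 + (-1/18 + 196)/6 = 13/29 + (⅙)*(3527/18) = 13/29 + 3527/108 = 103687/3132 ≈ 33.106)
-G = -1*103687/3132 = -103687/3132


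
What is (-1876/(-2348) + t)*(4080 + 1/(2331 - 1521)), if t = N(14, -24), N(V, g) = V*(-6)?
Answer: -161403176039/475470 ≈ -3.3946e+5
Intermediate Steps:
N(V, g) = -6*V
t = -84 (t = -6*14 = -84)
(-1876/(-2348) + t)*(4080 + 1/(2331 - 1521)) = (-1876/(-2348) - 84)*(4080 + 1/(2331 - 1521)) = (-1876*(-1/2348) - 84)*(4080 + 1/810) = (469/587 - 84)*(4080 + 1/810) = -48839/587*3304801/810 = -161403176039/475470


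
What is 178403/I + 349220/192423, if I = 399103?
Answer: 173703590129/76796596569 ≈ 2.2619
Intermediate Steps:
178403/I + 349220/192423 = 178403/399103 + 349220/192423 = 173703590129/76796596569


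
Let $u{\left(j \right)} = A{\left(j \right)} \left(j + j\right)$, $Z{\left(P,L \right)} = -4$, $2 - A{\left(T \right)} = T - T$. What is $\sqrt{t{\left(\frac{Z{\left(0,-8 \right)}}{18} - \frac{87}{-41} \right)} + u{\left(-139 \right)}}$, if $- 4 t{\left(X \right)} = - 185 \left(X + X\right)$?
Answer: $\frac{i \sqrt{23012726}}{246} \approx 19.501 i$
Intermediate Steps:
$A{\left(T \right)} = 2$ ($A{\left(T \right)} = 2 - \left(T - T\right) = 2 - 0 = 2 + 0 = 2$)
$t{\left(X \right)} = \frac{185 X}{2}$ ($t{\left(X \right)} = - \frac{\left(-185\right) \left(X + X\right)}{4} = - \frac{\left(-185\right) 2 X}{4} = - \frac{\left(-370\right) X}{4} = \frac{185 X}{2}$)
$u{\left(j \right)} = 4 j$ ($u{\left(j \right)} = 2 \left(j + j\right) = 2 \cdot 2 j = 4 j$)
$\sqrt{t{\left(\frac{Z{\left(0,-8 \right)}}{18} - \frac{87}{-41} \right)} + u{\left(-139 \right)}} = \sqrt{\frac{185 \left(- \frac{4}{18} - \frac{87}{-41}\right)}{2} + 4 \left(-139\right)} = \sqrt{\frac{185 \left(\left(-4\right) \frac{1}{18} - - \frac{87}{41}\right)}{2} - 556} = \sqrt{\frac{185 \left(- \frac{2}{9} + \frac{87}{41}\right)}{2} - 556} = \sqrt{\frac{185}{2} \cdot \frac{701}{369} - 556} = \sqrt{\frac{129685}{738} - 556} = \sqrt{- \frac{280643}{738}} = \frac{i \sqrt{23012726}}{246}$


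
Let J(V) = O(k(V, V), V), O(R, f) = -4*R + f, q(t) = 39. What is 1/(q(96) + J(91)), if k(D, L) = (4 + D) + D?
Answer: -1/614 ≈ -0.0016287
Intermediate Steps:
k(D, L) = 4 + 2*D
O(R, f) = f - 4*R
J(V) = -16 - 7*V (J(V) = V - 4*(4 + 2*V) = V + (-16 - 8*V) = -16 - 7*V)
1/(q(96) + J(91)) = 1/(39 + (-16 - 7*91)) = 1/(39 + (-16 - 637)) = 1/(39 - 653) = 1/(-614) = -1/614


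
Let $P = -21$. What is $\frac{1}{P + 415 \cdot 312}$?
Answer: $\frac{1}{129459} \approx 7.7244 \cdot 10^{-6}$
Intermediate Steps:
$\frac{1}{P + 415 \cdot 312} = \frac{1}{-21 + 415 \cdot 312} = \frac{1}{-21 + 129480} = \frac{1}{129459}$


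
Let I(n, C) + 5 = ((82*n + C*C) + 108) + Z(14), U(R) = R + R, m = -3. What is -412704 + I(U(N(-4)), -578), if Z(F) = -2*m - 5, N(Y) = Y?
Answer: -79172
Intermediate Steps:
Z(F) = 1 (Z(F) = -2*(-3) - 5 = 6 - 5 = 1)
U(R) = 2*R
I(n, C) = 104 + C² + 82*n (I(n, C) = -5 + (((82*n + C*C) + 108) + 1) = -5 + (((82*n + C²) + 108) + 1) = -5 + (((C² + 82*n) + 108) + 1) = -5 + ((108 + C² + 82*n) + 1) = -5 + (109 + C² + 82*n) = 104 + C² + 82*n)
-412704 + I(U(N(-4)), -578) = -412704 + (104 + (-578)² + 82*(2*(-4))) = -412704 + (104 + 334084 + 82*(-8)) = -412704 + (104 + 334084 - 656) = -412704 + 333532 = -79172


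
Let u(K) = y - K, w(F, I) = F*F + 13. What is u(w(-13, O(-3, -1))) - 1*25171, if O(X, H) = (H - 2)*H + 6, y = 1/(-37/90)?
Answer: -938151/37 ≈ -25355.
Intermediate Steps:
y = -90/37 (y = 1/(-37*1/90) = 1/(-37/90) = -90/37 ≈ -2.4324)
O(X, H) = 6 + H*(-2 + H) (O(X, H) = (-2 + H)*H + 6 = H*(-2 + H) + 6 = 6 + H*(-2 + H))
w(F, I) = 13 + F**2 (w(F, I) = F**2 + 13 = 13 + F**2)
u(K) = -90/37 - K
u(w(-13, O(-3, -1))) - 1*25171 = (-90/37 - (13 + (-13)**2)) - 1*25171 = (-90/37 - (13 + 169)) - 25171 = (-90/37 - 1*182) - 25171 = (-90/37 - 182) - 25171 = -6824/37 - 25171 = -938151/37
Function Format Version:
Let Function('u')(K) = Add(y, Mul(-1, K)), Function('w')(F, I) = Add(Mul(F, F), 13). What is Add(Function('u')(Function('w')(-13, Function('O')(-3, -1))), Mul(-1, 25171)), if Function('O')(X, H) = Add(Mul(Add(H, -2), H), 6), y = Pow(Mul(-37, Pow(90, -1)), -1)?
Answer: Rational(-938151, 37) ≈ -25355.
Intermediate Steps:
y = Rational(-90, 37) (y = Pow(Mul(-37, Rational(1, 90)), -1) = Pow(Rational(-37, 90), -1) = Rational(-90, 37) ≈ -2.4324)
Function('O')(X, H) = Add(6, Mul(H, Add(-2, H))) (Function('O')(X, H) = Add(Mul(Add(-2, H), H), 6) = Add(Mul(H, Add(-2, H)), 6) = Add(6, Mul(H, Add(-2, H))))
Function('w')(F, I) = Add(13, Pow(F, 2)) (Function('w')(F, I) = Add(Pow(F, 2), 13) = Add(13, Pow(F, 2)))
Function('u')(K) = Add(Rational(-90, 37), Mul(-1, K))
Add(Function('u')(Function('w')(-13, Function('O')(-3, -1))), Mul(-1, 25171)) = Add(Add(Rational(-90, 37), Mul(-1, Add(13, Pow(-13, 2)))), Mul(-1, 25171)) = Add(Add(Rational(-90, 37), Mul(-1, Add(13, 169))), -25171) = Add(Add(Rational(-90, 37), Mul(-1, 182)), -25171) = Add(Add(Rational(-90, 37), -182), -25171) = Add(Rational(-6824, 37), -25171) = Rational(-938151, 37)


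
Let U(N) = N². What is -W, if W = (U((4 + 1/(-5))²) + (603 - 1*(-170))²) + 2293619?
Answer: -1807097821/625 ≈ -2.8914e+6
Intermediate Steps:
W = 1807097821/625 (W = (((4 + 1/(-5))²)² + (603 - 1*(-170))²) + 2293619 = (((4 - ⅕)²)² + (603 + 170)²) + 2293619 = (((19/5)²)² + 773²) + 2293619 = ((361/25)² + 597529) + 2293619 = (130321/625 + 597529) + 2293619 = 373585946/625 + 2293619 = 1807097821/625 ≈ 2.8914e+6)
-W = -1*1807097821/625 = -1807097821/625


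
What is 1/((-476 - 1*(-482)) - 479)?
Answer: -1/473 ≈ -0.0021142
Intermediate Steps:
1/((-476 - 1*(-482)) - 479) = 1/((-476 + 482) - 479) = 1/(6 - 479) = 1/(-473) = -1/473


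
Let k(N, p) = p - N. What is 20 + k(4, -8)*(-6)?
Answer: 92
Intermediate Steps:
20 + k(4, -8)*(-6) = 20 + (-8 - 1*4)*(-6) = 20 + (-8 - 4)*(-6) = 20 - 12*(-6) = 20 + 72 = 92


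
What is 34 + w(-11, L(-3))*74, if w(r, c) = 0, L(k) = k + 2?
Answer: 34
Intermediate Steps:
L(k) = 2 + k
34 + w(-11, L(-3))*74 = 34 + 0*74 = 34 + 0 = 34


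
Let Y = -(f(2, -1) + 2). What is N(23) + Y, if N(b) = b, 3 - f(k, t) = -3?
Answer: 15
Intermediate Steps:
f(k, t) = 6 (f(k, t) = 3 - 1*(-3) = 3 + 3 = 6)
Y = -8 (Y = -(6 + 2) = -1*8 = -8)
N(23) + Y = 23 - 8 = 15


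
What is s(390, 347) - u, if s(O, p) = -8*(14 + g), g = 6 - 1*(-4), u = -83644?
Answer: 83452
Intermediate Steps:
g = 10 (g = 6 + 4 = 10)
s(O, p) = -192 (s(O, p) = -8*(14 + 10) = -8*24 = -192)
s(390, 347) - u = -192 - 1*(-83644) = -192 + 83644 = 83452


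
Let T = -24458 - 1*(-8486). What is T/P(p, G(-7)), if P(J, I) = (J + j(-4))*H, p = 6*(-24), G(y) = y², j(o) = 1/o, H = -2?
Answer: -31944/577 ≈ -55.362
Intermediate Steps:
p = -144
P(J, I) = ½ - 2*J (P(J, I) = (J + 1/(-4))*(-2) = (J - ¼)*(-2) = (-¼ + J)*(-2) = ½ - 2*J)
T = -15972 (T = -24458 + 8486 = -15972)
T/P(p, G(-7)) = -15972/(½ - 2*(-144)) = -15972/(½ + 288) = -15972/577/2 = -15972*2/577 = -31944/577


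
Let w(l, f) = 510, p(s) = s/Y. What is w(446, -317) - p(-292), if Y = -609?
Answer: 310298/609 ≈ 509.52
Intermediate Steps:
p(s) = -s/609 (p(s) = s/(-609) = s*(-1/609) = -s/609)
w(446, -317) - p(-292) = 510 - (-1)*(-292)/609 = 510 - 1*292/609 = 510 - 292/609 = 310298/609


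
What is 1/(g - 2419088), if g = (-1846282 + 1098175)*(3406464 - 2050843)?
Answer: -1/1014151978535 ≈ -9.8604e-13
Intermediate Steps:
g = -1014149559447 (g = -748107*1355621 = -1014149559447)
1/(g - 2419088) = 1/(-1014149559447 - 2419088) = 1/(-1014151978535) = -1/1014151978535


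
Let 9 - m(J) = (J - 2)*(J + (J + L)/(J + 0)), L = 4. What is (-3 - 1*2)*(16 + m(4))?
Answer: -65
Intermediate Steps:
m(J) = 9 - (-2 + J)*(J + (4 + J)/J) (m(J) = 9 - (J - 2)*(J + (J + 4)/(J + 0)) = 9 - (-2 + J)*(J + (4 + J)/J))
(-3 - 1*2)*(16 + m(4)) = (-3 - 1*2)*(16 + (7 + 4 - 1*4² + 8/4)) = (-3 - 2)*(16 + (7 + 4 - 1*16 + 8*(¼))) = -5*(16 + (7 + 4 - 16 + 2)) = -5*(16 - 3) = -5*13 = -65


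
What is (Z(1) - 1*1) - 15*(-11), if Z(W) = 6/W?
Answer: 170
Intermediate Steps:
(Z(1) - 1*1) - 15*(-11) = (6/1 - 1*1) - 15*(-11) = (6*1 - 1) + 165 = (6 - 1) + 165 = 5 + 165 = 170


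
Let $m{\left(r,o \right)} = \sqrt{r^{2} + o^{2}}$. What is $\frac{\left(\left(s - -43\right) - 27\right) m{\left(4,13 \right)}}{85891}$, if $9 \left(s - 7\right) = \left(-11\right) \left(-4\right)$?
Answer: $\frac{251 \sqrt{185}}{773019} \approx 0.0044164$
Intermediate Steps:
$s = \frac{107}{9}$ ($s = 7 + \frac{\left(-11\right) \left(-4\right)}{9} = 7 + \frac{1}{9} \cdot 44 = 7 + \frac{44}{9} = \frac{107}{9} \approx 11.889$)
$m{\left(r,o \right)} = \sqrt{o^{2} + r^{2}}$
$\frac{\left(\left(s - -43\right) - 27\right) m{\left(4,13 \right)}}{85891} = \frac{\left(\left(\frac{107}{9} - -43\right) - 27\right) \sqrt{13^{2} + 4^{2}}}{85891} = \left(\left(\frac{107}{9} + 43\right) - 27\right) \sqrt{169 + 16} \cdot \frac{1}{85891} = \left(\frac{494}{9} - 27\right) \sqrt{185} \cdot \frac{1}{85891} = \frac{251 \sqrt{185}}{9} \cdot \frac{1}{85891} = \frac{251 \sqrt{185}}{773019}$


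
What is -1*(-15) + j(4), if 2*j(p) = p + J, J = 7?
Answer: 41/2 ≈ 20.500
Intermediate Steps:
j(p) = 7/2 + p/2 (j(p) = (p + 7)/2 = (7 + p)/2 = 7/2 + p/2)
-1*(-15) + j(4) = -1*(-15) + (7/2 + (½)*4) = 15 + (7/2 + 2) = 15 + 11/2 = 41/2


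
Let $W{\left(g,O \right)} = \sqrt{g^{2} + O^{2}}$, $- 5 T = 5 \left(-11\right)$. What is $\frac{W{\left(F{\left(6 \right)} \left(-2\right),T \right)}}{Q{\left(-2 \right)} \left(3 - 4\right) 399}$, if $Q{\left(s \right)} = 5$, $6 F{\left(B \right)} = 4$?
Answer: $- \frac{\sqrt{1105}}{5985} \approx -0.0055541$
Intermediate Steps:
$F{\left(B \right)} = \frac{2}{3}$ ($F{\left(B \right)} = \frac{1}{6} \cdot 4 = \frac{2}{3}$)
$T = 11$ ($T = - \frac{5 \left(-11\right)}{5} = \left(- \frac{1}{5}\right) \left(-55\right) = 11$)
$W{\left(g,O \right)} = \sqrt{O^{2} + g^{2}}$
$\frac{W{\left(F{\left(6 \right)} \left(-2\right),T \right)}}{Q{\left(-2 \right)} \left(3 - 4\right) 399} = \frac{\sqrt{11^{2} + \left(\frac{2}{3} \left(-2\right)\right)^{2}}}{5 \left(3 - 4\right) 399} = \frac{\sqrt{121 + \left(- \frac{4}{3}\right)^{2}}}{5 \left(-1\right) 399} = \frac{\sqrt{121 + \frac{16}{9}}}{\left(-5\right) 399} = \frac{\sqrt{\frac{1105}{9}}}{-1995} = \frac{\sqrt{1105}}{3} \left(- \frac{1}{1995}\right) = - \frac{\sqrt{1105}}{5985}$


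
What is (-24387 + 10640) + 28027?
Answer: 14280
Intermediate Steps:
(-24387 + 10640) + 28027 = -13747 + 28027 = 14280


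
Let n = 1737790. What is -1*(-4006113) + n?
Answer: 5743903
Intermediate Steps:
-1*(-4006113) + n = -1*(-4006113) + 1737790 = 4006113 + 1737790 = 5743903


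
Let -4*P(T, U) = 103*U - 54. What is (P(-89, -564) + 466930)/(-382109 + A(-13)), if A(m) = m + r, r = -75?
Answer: -962933/764394 ≈ -1.2597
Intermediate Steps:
P(T, U) = 27/2 - 103*U/4 (P(T, U) = -(103*U - 54)/4 = -(-54 + 103*U)/4 = 27/2 - 103*U/4)
A(m) = -75 + m (A(m) = m - 75 = -75 + m)
(P(-89, -564) + 466930)/(-382109 + A(-13)) = ((27/2 - 103/4*(-564)) + 466930)/(-382109 + (-75 - 13)) = ((27/2 + 14523) + 466930)/(-382109 - 88) = (29073/2 + 466930)/(-382197) = (962933/2)*(-1/382197) = -962933/764394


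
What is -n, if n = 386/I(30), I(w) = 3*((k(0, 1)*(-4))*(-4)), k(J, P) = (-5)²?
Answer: -193/600 ≈ -0.32167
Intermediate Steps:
k(J, P) = 25
I(w) = 1200 (I(w) = 3*((25*(-4))*(-4)) = 3*(-100*(-4)) = 3*400 = 1200)
n = 193/600 (n = 386/1200 = 386*(1/1200) = 193/600 ≈ 0.32167)
-n = -1*193/600 = -193/600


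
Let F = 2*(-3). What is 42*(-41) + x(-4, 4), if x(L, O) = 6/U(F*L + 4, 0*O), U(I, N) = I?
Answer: -24105/14 ≈ -1721.8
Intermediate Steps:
F = -6
x(L, O) = 6/(4 - 6*L) (x(L, O) = 6/(-6*L + 4) = 6/(4 - 6*L))
42*(-41) + x(-4, 4) = 42*(-41) - 3/(-2 + 3*(-4)) = -1722 - 3/(-2 - 12) = -1722 - 3/(-14) = -1722 - 3*(-1/14) = -1722 + 3/14 = -24105/14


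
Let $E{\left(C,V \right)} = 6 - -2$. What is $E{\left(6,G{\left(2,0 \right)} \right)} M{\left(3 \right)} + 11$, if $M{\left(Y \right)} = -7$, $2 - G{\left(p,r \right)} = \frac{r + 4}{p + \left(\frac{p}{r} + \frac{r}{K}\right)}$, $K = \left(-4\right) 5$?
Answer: $-45$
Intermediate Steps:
$K = -20$
$G{\left(p,r \right)} = 2 - \frac{4 + r}{p - \frac{r}{20} + \frac{p}{r}}$ ($G{\left(p,r \right)} = 2 - \frac{r + 4}{p + \left(\frac{p}{r} + \frac{r}{-20}\right)} = 2 - \frac{4 + r}{p + \left(\frac{p}{r} + r \left(- \frac{1}{20}\right)\right)} = 2 - \frac{4 + r}{p + \left(\frac{p}{r} - \frac{r}{20}\right)} = 2 - \frac{4 + r}{p + \left(- \frac{r}{20} + \frac{p}{r}\right)} = 2 - \frac{4 + r}{p - \frac{r}{20} + \frac{p}{r}}$)
$E{\left(C,V \right)} = 8$ ($E{\left(C,V \right)} = 6 + 2 = 8$)
$E{\left(6,G{\left(2,0 \right)} \right)} M{\left(3 \right)} + 11 = 8 \left(-7\right) + 11 = -56 + 11 = -45$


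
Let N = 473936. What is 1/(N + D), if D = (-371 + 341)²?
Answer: 1/474836 ≈ 2.1060e-6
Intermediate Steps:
D = 900 (D = (-30)² = 900)
1/(N + D) = 1/(473936 + 900) = 1/474836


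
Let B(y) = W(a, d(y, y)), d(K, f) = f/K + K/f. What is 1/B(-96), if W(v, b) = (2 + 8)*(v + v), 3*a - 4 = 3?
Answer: 3/140 ≈ 0.021429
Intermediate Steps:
a = 7/3 (a = 4/3 + (⅓)*3 = 4/3 + 1 = 7/3 ≈ 2.3333)
d(K, f) = K/f + f/K
W(v, b) = 20*v (W(v, b) = 10*(2*v) = 20*v)
B(y) = 140/3 (B(y) = 20*(7/3) = 140/3)
1/B(-96) = 1/(140/3) = 3/140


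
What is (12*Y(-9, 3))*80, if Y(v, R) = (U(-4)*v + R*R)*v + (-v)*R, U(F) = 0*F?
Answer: -51840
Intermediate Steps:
U(F) = 0
Y(v, R) = v*R**2 - R*v (Y(v, R) = (0*v + R*R)*v + (-v)*R = (0 + R**2)*v - R*v = R**2*v - R*v = v*R**2 - R*v)
(12*Y(-9, 3))*80 = (12*(3*(-9)*(-1 + 3)))*80 = (12*(3*(-9)*2))*80 = (12*(-54))*80 = -648*80 = -51840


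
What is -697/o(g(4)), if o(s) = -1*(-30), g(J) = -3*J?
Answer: -697/30 ≈ -23.233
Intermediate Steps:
o(s) = 30
-697/o(g(4)) = -697/30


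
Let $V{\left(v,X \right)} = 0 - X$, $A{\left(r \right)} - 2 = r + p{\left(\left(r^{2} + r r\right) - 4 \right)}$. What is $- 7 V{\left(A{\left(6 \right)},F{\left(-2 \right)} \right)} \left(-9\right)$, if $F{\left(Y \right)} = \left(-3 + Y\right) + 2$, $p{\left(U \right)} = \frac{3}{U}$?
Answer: $189$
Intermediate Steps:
$F{\left(Y \right)} = -1 + Y$
$A{\left(r \right)} = 2 + r + \frac{3}{-4 + 2 r^{2}}$ ($A{\left(r \right)} = 2 + \left(r + \frac{3}{\left(r^{2} + r r\right) - 4}\right) = 2 + \left(r + \frac{3}{\left(r^{2} + r^{2}\right) - 4}\right) = 2 + \left(r + \frac{3}{2 r^{2} - 4}\right) = 2 + \left(r + \frac{3}{-4 + 2 r^{2}}\right) = 2 + r + \frac{3}{-4 + 2 r^{2}}$)
$V{\left(v,X \right)} = - X$
$- 7 V{\left(A{\left(6 \right)},F{\left(-2 \right)} \right)} \left(-9\right) = - 7 \left(- (-1 - 2)\right) \left(-9\right) = - 7 \left(\left(-1\right) \left(-3\right)\right) \left(-9\right) = \left(-7\right) 3 \left(-9\right) = \left(-21\right) \left(-9\right) = 189$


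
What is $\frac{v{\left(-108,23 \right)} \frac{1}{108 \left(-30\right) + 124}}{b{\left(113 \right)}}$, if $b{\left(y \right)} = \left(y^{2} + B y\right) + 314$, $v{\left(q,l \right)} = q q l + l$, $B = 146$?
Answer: $- \frac{268295}{92174396} \approx -0.0029107$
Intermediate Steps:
$v{\left(q,l \right)} = l + l q^{2}$ ($v{\left(q,l \right)} = q^{2} l + l = l q^{2} + l = l + l q^{2}$)
$b{\left(y \right)} = 314 + y^{2} + 146 y$ ($b{\left(y \right)} = \left(y^{2} + 146 y\right) + 314 = 314 + y^{2} + 146 y$)
$\frac{v{\left(-108,23 \right)} \frac{1}{108 \left(-30\right) + 124}}{b{\left(113 \right)}} = \frac{23 \left(1 + \left(-108\right)^{2}\right) \frac{1}{108 \left(-30\right) + 124}}{314 + 113^{2} + 146 \cdot 113} = \frac{23 \left(1 + 11664\right) \frac{1}{-3240 + 124}}{314 + 12769 + 16498} = \frac{23 \cdot 11665 \frac{1}{-3116}}{29581} = 268295 \left(- \frac{1}{3116}\right) \frac{1}{29581} = \left(- \frac{268295}{3116}\right) \frac{1}{29581} = - \frac{268295}{92174396}$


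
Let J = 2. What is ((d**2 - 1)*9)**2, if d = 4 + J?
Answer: 99225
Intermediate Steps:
d = 6 (d = 4 + 2 = 6)
((d**2 - 1)*9)**2 = ((6**2 - 1)*9)**2 = ((36 - 1)*9)**2 = (35*9)**2 = 315**2 = 99225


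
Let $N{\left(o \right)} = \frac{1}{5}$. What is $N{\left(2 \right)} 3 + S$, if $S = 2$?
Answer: $\frac{13}{5} \approx 2.6$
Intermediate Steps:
$N{\left(o \right)} = \frac{1}{5}$
$N{\left(2 \right)} 3 + S = \frac{1}{5} \cdot 3 + 2 = \frac{3}{5} + 2 = \frac{13}{5}$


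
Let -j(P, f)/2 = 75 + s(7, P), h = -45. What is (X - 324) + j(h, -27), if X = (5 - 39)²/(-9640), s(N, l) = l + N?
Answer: -959469/2410 ≈ -398.12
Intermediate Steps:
s(N, l) = N + l
X = -289/2410 (X = (-34)²*(-1/9640) = 1156*(-1/9640) = -289/2410 ≈ -0.11992)
j(P, f) = -164 - 2*P (j(P, f) = -2*(75 + (7 + P)) = -2*(82 + P) = -164 - 2*P)
(X - 324) + j(h, -27) = (-289/2410 - 324) + (-164 - 2*(-45)) = -781129/2410 + (-164 + 90) = -781129/2410 - 74 = -959469/2410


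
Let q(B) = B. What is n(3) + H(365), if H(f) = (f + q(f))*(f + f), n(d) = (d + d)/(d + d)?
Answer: 532901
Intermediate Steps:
n(d) = 1 (n(d) = (2*d)/((2*d)) = (2*d)*(1/(2*d)) = 1)
H(f) = 4*f² (H(f) = (f + f)*(f + f) = (2*f)*(2*f) = 4*f²)
n(3) + H(365) = 1 + 4*365² = 1 + 4*133225 = 1 + 532900 = 532901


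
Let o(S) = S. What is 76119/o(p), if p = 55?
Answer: 76119/55 ≈ 1384.0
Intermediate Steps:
76119/o(p) = 76119/55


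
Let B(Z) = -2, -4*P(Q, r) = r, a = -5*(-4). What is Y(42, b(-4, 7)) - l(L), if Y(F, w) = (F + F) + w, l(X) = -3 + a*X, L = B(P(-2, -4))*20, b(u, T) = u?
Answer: 883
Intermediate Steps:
a = 20
P(Q, r) = -r/4
L = -40 (L = -2*20 = -40)
l(X) = -3 + 20*X
Y(F, w) = w + 2*F (Y(F, w) = 2*F + w = w + 2*F)
Y(42, b(-4, 7)) - l(L) = (-4 + 2*42) - (-3 + 20*(-40)) = (-4 + 84) - (-3 - 800) = 80 - 1*(-803) = 80 + 803 = 883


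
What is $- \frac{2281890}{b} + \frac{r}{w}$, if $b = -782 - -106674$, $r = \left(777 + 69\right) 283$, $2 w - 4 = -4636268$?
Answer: $- \frac{332192167521}{15341977109} \approx -21.652$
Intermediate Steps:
$w = -2318132$ ($w = 2 + \frac{1}{2} \left(-4636268\right) = 2 - 2318134 = -2318132$)
$r = 239418$ ($r = 846 \cdot 283 = 239418$)
$b = 105892$ ($b = -782 + 106674 = 105892$)
$- \frac{2281890}{b} + \frac{r}{w} = - \frac{2281890}{105892} + \frac{239418}{-2318132} = \left(-2281890\right) \frac{1}{105892} + 239418 \left(- \frac{1}{2318132}\right) = - \frac{1140945}{52946} - \frac{119709}{1159066} = - \frac{332192167521}{15341977109}$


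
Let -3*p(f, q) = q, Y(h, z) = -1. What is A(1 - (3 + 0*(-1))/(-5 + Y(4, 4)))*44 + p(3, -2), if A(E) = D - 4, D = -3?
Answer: -922/3 ≈ -307.33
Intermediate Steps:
p(f, q) = -q/3
A(E) = -7 (A(E) = -3 - 4 = -7)
A(1 - (3 + 0*(-1))/(-5 + Y(4, 4)))*44 + p(3, -2) = -7*44 - ⅓*(-2) = -308 + ⅔ = -922/3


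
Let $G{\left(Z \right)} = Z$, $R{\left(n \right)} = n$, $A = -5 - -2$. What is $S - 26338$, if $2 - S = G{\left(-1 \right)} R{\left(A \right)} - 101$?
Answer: $-26238$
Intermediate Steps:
$A = -3$ ($A = -5 + 2 = -3$)
$S = 100$ ($S = 2 - \left(\left(-1\right) \left(-3\right) - 101\right) = 2 - \left(3 - 101\right) = 2 - -98 = 2 + 98 = 100$)
$S - 26338 = 100 - 26338 = -26238$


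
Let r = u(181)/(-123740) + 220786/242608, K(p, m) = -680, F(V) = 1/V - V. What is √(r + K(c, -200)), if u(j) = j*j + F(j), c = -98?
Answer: 3*I*√8705641636076232545260790/339604801220 ≈ 26.064*I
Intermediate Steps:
u(j) = 1/j + j² - j (u(j) = j*j + (1/j - j) = j² + (1/j - j) = 1/j + j² - j)
r = 439284503549/679209602440 (r = (1/181 + 181² - 1*181)/(-123740) + 220786/242608 = (1/181 + 32761 - 181)*(-1/123740) + 220786*(1/242608) = (5896981/181)*(-1/123740) + 110393/121304 = -5896981/22396940 + 110393/121304 = 439284503549/679209602440 ≈ 0.64676)
√(r + K(c, -200)) = √(439284503549/679209602440 - 680) = √(-461423245155651/679209602440) = 3*I*√8705641636076232545260790/339604801220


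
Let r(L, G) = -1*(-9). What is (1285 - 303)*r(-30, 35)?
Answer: 8838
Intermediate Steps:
r(L, G) = 9
(1285 - 303)*r(-30, 35) = (1285 - 303)*9 = 982*9 = 8838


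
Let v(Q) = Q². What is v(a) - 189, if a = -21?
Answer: 252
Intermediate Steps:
v(a) - 189 = (-21)² - 189 = 441 - 189 = 252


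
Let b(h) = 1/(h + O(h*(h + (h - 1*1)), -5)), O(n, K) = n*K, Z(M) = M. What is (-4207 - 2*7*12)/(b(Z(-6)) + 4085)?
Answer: -1732500/1617659 ≈ -1.0710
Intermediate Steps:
O(n, K) = K*n
b(h) = 1/(h - 5*h*(-1 + 2*h)) (b(h) = 1/(h - 5*h*(h + (h - 1*1))) = 1/(h - 5*h*(h + (h - 1))) = 1/(h - 5*h*(h + (-1 + h))) = 1/(h - 5*h*(-1 + 2*h)))
(-4207 - 2*7*12)/(b(Z(-6)) + 4085) = (-4207 - 2*7*12)/(-½/(-6*(-3 + 5*(-6))) + 4085) = (-4207 - 14*12)/(-½*(-⅙)/(-3 - 30) + 4085) = (-4207 - 168)/(-½*(-⅙)/(-33) + 4085) = -4375/(-½*(-⅙)*(-1/33) + 4085) = -4375/(-1/396 + 4085) = -4375/1617659/396 = -4375*396/1617659 = -1732500/1617659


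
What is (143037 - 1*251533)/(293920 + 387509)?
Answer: -108496/681429 ≈ -0.15922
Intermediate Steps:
(143037 - 1*251533)/(293920 + 387509) = (143037 - 251533)/681429 = -108496*1/681429 = -108496/681429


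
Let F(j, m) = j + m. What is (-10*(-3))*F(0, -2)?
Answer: -60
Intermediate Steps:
(-10*(-3))*F(0, -2) = (-10*(-3))*(0 - 2) = 30*(-2) = -60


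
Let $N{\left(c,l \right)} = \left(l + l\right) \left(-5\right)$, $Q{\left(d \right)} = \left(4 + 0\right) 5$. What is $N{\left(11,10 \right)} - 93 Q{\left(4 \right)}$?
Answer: $-1960$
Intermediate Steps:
$Q{\left(d \right)} = 20$ ($Q{\left(d \right)} = 4 \cdot 5 = 20$)
$N{\left(c,l \right)} = - 10 l$ ($N{\left(c,l \right)} = 2 l \left(-5\right) = - 10 l$)
$N{\left(11,10 \right)} - 93 Q{\left(4 \right)} = \left(-10\right) 10 - 1860 = -100 - 1860 = -1960$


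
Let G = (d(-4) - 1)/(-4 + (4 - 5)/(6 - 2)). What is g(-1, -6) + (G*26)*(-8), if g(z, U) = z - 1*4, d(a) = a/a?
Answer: -5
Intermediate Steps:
d(a) = 1
g(z, U) = -4 + z (g(z, U) = z - 4 = -4 + z)
G = 0 (G = (1 - 1)/(-4 + (4 - 5)/(6 - 2)) = 0/(-4 - 1/4) = 0/(-4 - 1*¼) = 0/(-4 - ¼) = 0/(-17/4) = 0*(-4/17) = 0)
g(-1, -6) + (G*26)*(-8) = (-4 - 1) + (0*26)*(-8) = -5 + 0*(-8) = -5 + 0 = -5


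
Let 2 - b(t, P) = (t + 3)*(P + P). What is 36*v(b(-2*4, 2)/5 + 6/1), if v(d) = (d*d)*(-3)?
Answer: -292032/25 ≈ -11681.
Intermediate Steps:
b(t, P) = 2 - 2*P*(3 + t) (b(t, P) = 2 - (t + 3)*(P + P) = 2 - (3 + t)*2*P = 2 - 2*P*(3 + t))
v(d) = -3*d**2 (v(d) = d**2*(-3) = -3*d**2)
36*v(b(-2*4, 2)/5 + 6/1) = 36*(-3*((2 - 6*2 - 2*2*(-2*4))/5 + 6/1)**2) = 36*(-3*((2 - 12 - 2*2*(-8))*(1/5) + 6*1)**2) = 36*(-3*((2 - 12 + 32)*(1/5) + 6)**2) = 36*(-3*(22*(1/5) + 6)**2) = 36*(-3*(22/5 + 6)**2) = 36*(-3*(52/5)**2) = 36*(-3*2704/25) = 36*(-8112/25) = -292032/25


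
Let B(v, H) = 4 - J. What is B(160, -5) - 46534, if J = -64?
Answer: -46466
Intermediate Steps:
B(v, H) = 68 (B(v, H) = 4 - 1*(-64) = 4 + 64 = 68)
B(160, -5) - 46534 = 68 - 46534 = -46466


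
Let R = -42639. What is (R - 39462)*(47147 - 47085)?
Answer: -5090262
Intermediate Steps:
(R - 39462)*(47147 - 47085) = (-42639 - 39462)*(47147 - 47085) = -82101*62 = -5090262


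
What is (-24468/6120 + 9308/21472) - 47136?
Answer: -64526521531/1368840 ≈ -47140.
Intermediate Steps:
(-24468/6120 + 9308/21472) - 47136 = (-24468*1/6120 + 9308*(1/21472)) - 47136 = (-2039/510 + 2327/5368) - 47136 = -4879291/1368840 - 47136 = -64526521531/1368840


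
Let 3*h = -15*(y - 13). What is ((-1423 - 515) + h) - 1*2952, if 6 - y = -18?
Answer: -4945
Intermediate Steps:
y = 24 (y = 6 - 1*(-18) = 6 + 18 = 24)
h = -55 (h = (-15*(24 - 13))/3 = (-15*11)/3 = (1/3)*(-165) = -55)
((-1423 - 515) + h) - 1*2952 = ((-1423 - 515) - 55) - 1*2952 = (-1938 - 55) - 2952 = -1993 - 2952 = -4945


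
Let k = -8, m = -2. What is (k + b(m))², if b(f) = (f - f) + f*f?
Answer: 16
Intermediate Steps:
b(f) = f² (b(f) = 0 + f² = f²)
(k + b(m))² = (-8 + (-2)²)² = (-8 + 4)² = (-4)² = 16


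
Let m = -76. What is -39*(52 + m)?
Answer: 936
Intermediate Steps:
-39*(52 + m) = -39*(52 - 76) = -39*(-24) = 936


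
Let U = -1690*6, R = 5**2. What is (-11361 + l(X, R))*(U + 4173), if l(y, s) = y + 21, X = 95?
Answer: 67098915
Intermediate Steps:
R = 25
l(y, s) = 21 + y
U = -10140
(-11361 + l(X, R))*(U + 4173) = (-11361 + (21 + 95))*(-10140 + 4173) = (-11361 + 116)*(-5967) = -11245*(-5967) = 67098915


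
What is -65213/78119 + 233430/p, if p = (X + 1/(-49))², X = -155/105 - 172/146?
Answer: 1049911344357678059/32177403741838 ≈ 32629.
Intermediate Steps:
X = -4069/1533 (X = -155*1/105 - 172*1/146 = -31/21 - 86/73 = -4069/1533 ≈ -2.6543)
p = 823804804/115154361 (p = (-4069/1533 + 1/(-49))² = (-4069/1533 - 1/49)² = (-28702/10731)² = 823804804/115154361 ≈ 7.1539)
-65213/78119 + 233430/p = -65213/78119 + 233430/(823804804/115154361) = -65213*1/78119 + 233430*(115154361/823804804) = -65213/78119 + 13440241244115/411902402 = 1049911344357678059/32177403741838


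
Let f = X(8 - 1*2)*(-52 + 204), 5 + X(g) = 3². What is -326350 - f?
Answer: -326958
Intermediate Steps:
X(g) = 4 (X(g) = -5 + 3² = -5 + 9 = 4)
f = 608 (f = 4*(-52 + 204) = 4*152 = 608)
-326350 - f = -326350 - 1*608 = -326350 - 608 = -326958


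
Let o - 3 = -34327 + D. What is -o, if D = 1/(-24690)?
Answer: 847459561/24690 ≈ 34324.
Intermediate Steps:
D = -1/24690 ≈ -4.0502e-5
o = -847459561/24690 (o = 3 + (-34327 - 1/24690) = 3 - 847533631/24690 = -847459561/24690 ≈ -34324.)
-o = -1*(-847459561/24690) = 847459561/24690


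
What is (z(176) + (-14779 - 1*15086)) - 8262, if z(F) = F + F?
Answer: -37775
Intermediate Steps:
z(F) = 2*F
(z(176) + (-14779 - 1*15086)) - 8262 = (2*176 + (-14779 - 1*15086)) - 8262 = (352 + (-14779 - 15086)) - 8262 = (352 - 29865) - 8262 = -29513 - 8262 = -37775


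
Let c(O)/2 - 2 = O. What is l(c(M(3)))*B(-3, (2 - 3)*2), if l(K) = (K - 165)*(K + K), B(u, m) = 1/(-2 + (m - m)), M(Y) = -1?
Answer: 326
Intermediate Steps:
c(O) = 4 + 2*O
B(u, m) = -½ (B(u, m) = 1/(-2 + 0) = 1/(-2) = -½)
l(K) = 2*K*(-165 + K) (l(K) = (-165 + K)*(2*K) = 2*K*(-165 + K))
l(c(M(3)))*B(-3, (2 - 3)*2) = (2*(4 + 2*(-1))*(-165 + (4 + 2*(-1))))*(-½) = (2*(4 - 2)*(-165 + (4 - 2)))*(-½) = (2*2*(-165 + 2))*(-½) = (2*2*(-163))*(-½) = -652*(-½) = 326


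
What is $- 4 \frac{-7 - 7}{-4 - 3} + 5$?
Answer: $-3$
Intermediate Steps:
$- 4 \frac{-7 - 7}{-4 - 3} + 5 = - 4 \left(- \frac{14}{-7}\right) + 5 = - 4 \left(\left(-14\right) \left(- \frac{1}{7}\right)\right) + 5 = \left(-4\right) 2 + 5 = -8 + 5 = -3$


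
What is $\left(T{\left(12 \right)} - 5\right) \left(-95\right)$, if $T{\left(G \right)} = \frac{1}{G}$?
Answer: $\frac{5605}{12} \approx 467.08$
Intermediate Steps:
$\left(T{\left(12 \right)} - 5\right) \left(-95\right) = \left(\frac{1}{12} - 5\right) \left(-95\right) = \left(- \frac{59}{12}\right) \left(-95\right) = \frac{5605}{12}$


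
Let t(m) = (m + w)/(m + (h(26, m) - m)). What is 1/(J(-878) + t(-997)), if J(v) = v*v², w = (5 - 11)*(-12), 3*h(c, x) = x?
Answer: -997/674805640769 ≈ -1.4775e-9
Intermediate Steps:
h(c, x) = x/3
w = 72 (w = -6*(-12) = 72)
J(v) = v³
t(m) = 3*(72 + m)/m (t(m) = (m + 72)/(m + (m/3 - m)) = (72 + m)/(m - 2*m/3) = (72 + m)/((m/3)) = (72 + m)*(3/m) = 3*(72 + m)/m)
1/(J(-878) + t(-997)) = 1/((-878)³ + (3 + 216/(-997))) = 1/(-676836152 + (3 + 216*(-1/997))) = 1/(-676836152 + (3 - 216/997)) = 1/(-676836152 + 2775/997) = 1/(-674805640769/997) = -997/674805640769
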